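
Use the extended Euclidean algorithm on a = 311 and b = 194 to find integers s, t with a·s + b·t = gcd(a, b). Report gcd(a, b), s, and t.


Euclidean algorithm on (311, 194) — divide until remainder is 0:
  311 = 1 · 194 + 117
  194 = 1 · 117 + 77
  117 = 1 · 77 + 40
  77 = 1 · 40 + 37
  40 = 1 · 37 + 3
  37 = 12 · 3 + 1
  3 = 3 · 1 + 0
gcd(311, 194) = 1.
Track Bezout coefficients alongside the remainders: start with r₀ = 311 = a·1 + b·0 (s = 1, t = 0) and r₁ = 194 = a·0 + b·1 (s = 0, t = 1); each new remainder r_{k+1} = r_{k-1} − q_k·r_k inherits s_{k+1} = s_{k-1} − q_k·s_k, t_{k+1} = t_{k-1} − q_k·t_k, so r_k = a·s_k + b·t_k at every step:
  q = 1: r = 117, s = 1 − 1·0 = 1, t = 0 − 1·1 = -1  (check: 311·1 + 194·(-1) = 117)
  q = 1: r = 77, s = 0 − 1·1 = -1, t = 1 − 1·(-1) = 2  (check: 311·(-1) + 194·2 = 77)
  q = 1: r = 40, s = 1 − 1·(-1) = 2, t = -1 − 1·2 = -3  (check: 311·2 + 194·(-3) = 40)
  q = 1: r = 37, s = -1 − 1·2 = -3, t = 2 − 1·(-3) = 5  (check: 311·(-3) + 194·5 = 37)
  q = 1: r = 3, s = 2 − 1·(-3) = 5, t = -3 − 1·5 = -8  (check: 311·5 + 194·(-8) = 3)
  q = 12: r = 1, s = -3 − 12·5 = -63, t = 5 − 12·(-8) = 101  (check: 311·(-63) + 194·101 = 1)
The row with r = 1 (the gcd) gives the Bezout coefficients s = -63, t = 101.
Result: 311 · (-63) + 194 · (101) = 1.

gcd(311, 194) = 1; s = -63, t = 101 (check: 311·(-63) + 194·101 = 1).


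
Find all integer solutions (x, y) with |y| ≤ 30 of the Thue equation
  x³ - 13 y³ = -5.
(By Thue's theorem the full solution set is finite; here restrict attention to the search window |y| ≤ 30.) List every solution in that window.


The equation is x³ - 13y³ = -5. For fixed y, x³ = 13·y³ − 5, so a solution requires the RHS to be a perfect cube.
Strategy: iterate y from -30 to 30, compute RHS = 13·y³ − 5, and check whether it is a (positive or negative) perfect cube.
Check small values of y:
  y = 0: RHS = -5 is not a perfect cube.
  y = 1: RHS = 8 = (2)³ ⇒ x = 2 works.
  y = -1: RHS = -18 is not a perfect cube.
  y = 2: RHS = 99 is not a perfect cube.
  y = -2: RHS = -109 is not a perfect cube.
  y = 3: RHS = 346 is not a perfect cube.
  y = -3: RHS = -356 is not a perfect cube.
Continuing the search up to |y| = 30 finds no further solutions beyond those listed.
Collected solutions: (2, 1).

Solutions (with |y| ≤ 30): (2, 1).


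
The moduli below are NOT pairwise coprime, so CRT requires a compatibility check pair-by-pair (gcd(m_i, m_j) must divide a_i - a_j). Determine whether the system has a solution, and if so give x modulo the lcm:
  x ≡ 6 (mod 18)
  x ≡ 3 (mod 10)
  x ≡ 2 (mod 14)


Moduli 18, 10, 14 are not pairwise coprime, so CRT works modulo lcm(m_i) when all pairwise compatibility conditions hold.
Pairwise compatibility: gcd(m_i, m_j) must divide a_i - a_j for every pair.
Merge one congruence at a time:
  Start: x ≡ 6 (mod 18).
  Combine with x ≡ 3 (mod 10): gcd(18, 10) = 2, and 3 - 6 = -3 is NOT divisible by 2.
    ⇒ system is inconsistent (no integer solution).

No solution (the system is inconsistent).


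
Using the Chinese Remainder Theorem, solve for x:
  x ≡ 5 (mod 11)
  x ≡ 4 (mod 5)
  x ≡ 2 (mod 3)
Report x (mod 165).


Moduli 11, 5, 3 are pairwise coprime; by CRT there is a unique solution modulo M = 11 · 5 · 3 = 165.
Solve pairwise, accumulating the modulus:
  Start with x ≡ 5 (mod 11).
  Combine with x ≡ 4 (mod 5): since gcd(11, 5) = 1, we get a unique residue mod 55.
    Write x = 5 + 11·t and substitute into x ≡ 4 (mod 5): 11·t ≡ 4 − 5 = -1 (mod 5).
    Reduce coefficients mod 5: 1·t ≡ 4 (mod 5).
    So t ≡ 4 (mod 5).
    Then x = 5 + 11·4 = 49, valid modulo lcm(11, 5) = 55: x ≡ 49 (mod 55).
  Combine with x ≡ 2 (mod 3): since gcd(55, 3) = 1, we get a unique residue mod 165.
    Write x = 49 + 55·t and substitute into x ≡ 2 (mod 3): 55·t ≡ 2 − 49 = -47 (mod 3).
    Reduce coefficients mod 3: 1·t ≡ 1 (mod 3).
    So t ≡ 1 (mod 3).
    Then x = 49 + 55·1 = 104, valid modulo lcm(55, 3) = 165: x ≡ 104 (mod 165).
Verify: 104 mod 11 = 5 ✓, 104 mod 5 = 4 ✓, 104 mod 3 = 2 ✓.

x ≡ 104 (mod 165).


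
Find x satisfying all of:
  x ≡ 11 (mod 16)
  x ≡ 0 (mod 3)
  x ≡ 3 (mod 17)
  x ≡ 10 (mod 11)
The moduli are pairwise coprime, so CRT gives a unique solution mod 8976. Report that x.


Product of moduli M = 16 · 3 · 17 · 11 = 8976.
Merge one congruence at a time:
  Start: x ≡ 11 (mod 16).
  Combine with x ≡ 0 (mod 3); new modulus lcm = 48.
    Write x = 11 + 16·t and substitute into x ≡ 0 (mod 3): 16·t ≡ 0 − 11 = -11 (mod 3).
    Reduce coefficients mod 3: 1·t ≡ 1 (mod 3).
    So t ≡ 1 (mod 3).
    Then x = 11 + 16·1 = 27, valid modulo lcm(16, 3) = 48: x ≡ 27 (mod 48).
  Combine with x ≡ 3 (mod 17); new modulus lcm = 816.
    Write x = 27 + 48·t and substitute into x ≡ 3 (mod 17): 48·t ≡ 3 − 27 = -24 (mod 17).
    Reduce coefficients mod 17: 14·t ≡ 10 (mod 17).
    The inverse of 14 mod 17 is 11 (since 14·11 = 154 = 9·17 + 1), so t ≡ 11·10 = 110 ≡ 8 (mod 17).
    Then x = 27 + 48·8 = 411, valid modulo lcm(48, 17) = 816: x ≡ 411 (mod 816).
  Combine with x ≡ 10 (mod 11); new modulus lcm = 8976.
    Write x = 411 + 816·t and substitute into x ≡ 10 (mod 11): 816·t ≡ 10 − 411 = -401 (mod 11).
    Reduce coefficients mod 11: 2·t ≡ 6 (mod 11).
    The inverse of 2 mod 11 is 6 (since 2·6 = 12 = 1·11 + 1), so t ≡ 6·6 = 36 ≡ 3 (mod 11).
    Then x = 411 + 816·3 = 2859, valid modulo lcm(816, 11) = 8976: x ≡ 2859 (mod 8976).
Verify against each original: 2859 mod 16 = 11, 2859 mod 3 = 0, 2859 mod 17 = 3, 2859 mod 11 = 10.

x ≡ 2859 (mod 8976).


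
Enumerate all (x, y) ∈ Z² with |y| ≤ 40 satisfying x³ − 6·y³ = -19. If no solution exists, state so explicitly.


The equation is x³ - 6y³ = -19. For fixed y, x³ = 6·y³ − 19, so a solution requires the RHS to be a perfect cube.
Strategy: iterate y from -40 to 40, compute RHS = 6·y³ − 19, and check whether it is a (positive or negative) perfect cube.
Check small values of y:
  y = 0: RHS = -19 is not a perfect cube.
  y = 1: RHS = -13 is not a perfect cube.
  y = -1: RHS = -25 is not a perfect cube.
  y = 2: RHS = 29 is not a perfect cube.
  y = -2: RHS = -67 is not a perfect cube.
  y = 3: RHS = 143 is not a perfect cube.
  y = -3: RHS = -181 is not a perfect cube.
Continuing the search up to |y| = 40 finds no solutions either.
No (x, y) in the scanned range satisfies the equation.

No integer solutions with |y| ≤ 40.


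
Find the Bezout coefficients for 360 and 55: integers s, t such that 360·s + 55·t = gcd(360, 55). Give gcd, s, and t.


Euclidean algorithm on (360, 55) — divide until remainder is 0:
  360 = 6 · 55 + 30
  55 = 1 · 30 + 25
  30 = 1 · 25 + 5
  25 = 5 · 5 + 0
gcd(360, 55) = 5.
Track Bezout coefficients alongside the remainders: start with r₀ = 360 = a·1 + b·0 (s = 1, t = 0) and r₁ = 55 = a·0 + b·1 (s = 0, t = 1); each new remainder r_{k+1} = r_{k-1} − q_k·r_k inherits s_{k+1} = s_{k-1} − q_k·s_k, t_{k+1} = t_{k-1} − q_k·t_k, so r_k = a·s_k + b·t_k at every step:
  q = 6: r = 30, s = 1 − 6·0 = 1, t = 0 − 6·1 = -6  (check: 360·1 + 55·(-6) = 30)
  q = 1: r = 25, s = 0 − 1·1 = -1, t = 1 − 1·(-6) = 7  (check: 360·(-1) + 55·7 = 25)
  q = 1: r = 5, s = 1 − 1·(-1) = 2, t = -6 − 1·7 = -13  (check: 360·2 + 55·(-13) = 5)
The row with r = 5 (the gcd) gives the Bezout coefficients s = 2, t = -13.
Result: 360 · (2) + 55 · (-13) = 5.

gcd(360, 55) = 5; s = 2, t = -13 (check: 360·2 + 55·(-13) = 5).


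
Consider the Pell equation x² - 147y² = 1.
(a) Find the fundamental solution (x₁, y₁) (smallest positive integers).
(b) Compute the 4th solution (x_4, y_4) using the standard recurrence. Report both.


Step 1: Find the fundamental solution (x₁, y₁) of x² - 147y² = 1.
  Expand √147 as a continued fraction. a₀ = ⌊√147⌋ = 12; iterate m_{k+1} = d_k·a_k − m_k, d_{k+1} = (147 − m_{k+1}²)/d_k, a_{k+1} = ⌊(a₀ + m_{k+1})/d_{k+1}⌋ (starting m₀ = 0, d₀ = 1), with convergents p_k = a_k·p_{k-1} + p_{k-2}, q_k = a_k·q_{k-1} + q_{k-2} (p₋₁ = 1, q₋₁ = 0):
  k = 0: a₀ = 12; p₀/q₀ = 12/1; p₀² − 147·q₀² = 144 − 147 = -3.
  k = 1: m = 12, d = 3, a = ⌊(12 + 12)/3⌋ = 8; p/q = (8·12 + 1)/(8·1 + 0) = 97/8; p² − 147·q² = 9409 − 9408 = 1.
  The first convergent with p² − 147·q² = 1 gives the fundamental solution (x₁, y₁) = (97, 8).
Step 2: Apply the recurrence (x_{n+1}, y_{n+1}) = (x₁x_n + 147y₁y_n, x₁y_n + y₁x_n) repeatedly.
  From (x_1, y_1) = (97, 8): x_2 = 97·97 + 147·8·8 = 18817; y_2 = 97·8 + 8·97 = 1552.
  From (x_2, y_2) = (18817, 1552): x_3 = 97·18817 + 147·8·1552 = 3650401; y_3 = 97·1552 + 8·18817 = 301080.
  From (x_3, y_3) = (3650401, 301080): x_4 = 97·3650401 + 147·8·301080 = 708158977; y_4 = 97·301080 + 8·3650401 = 58407968.
Step 3: Verify x_4² - 147·y_4² = 501489136705686529 - 501489136705686528 = 1 (should be 1). ✓

(x_1, y_1) = (97, 8); (x_4, y_4) = (708158977, 58407968).


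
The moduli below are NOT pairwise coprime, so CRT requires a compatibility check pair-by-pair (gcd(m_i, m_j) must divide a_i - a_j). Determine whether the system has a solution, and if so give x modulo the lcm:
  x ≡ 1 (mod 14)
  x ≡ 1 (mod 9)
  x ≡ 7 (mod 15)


Moduli 14, 9, 15 are not pairwise coprime, so CRT works modulo lcm(m_i) when all pairwise compatibility conditions hold.
Pairwise compatibility: gcd(m_i, m_j) must divide a_i - a_j for every pair.
Merge one congruence at a time:
  Start: x ≡ 1 (mod 14).
  Combine with x ≡ 1 (mod 9): gcd(14, 9) = 1; 1 - 1 = 0, which IS divisible by 1, so compatible.
    Write x = 1 + 14·t and substitute into x ≡ 1 (mod 9): 14·t ≡ 1 − 1 = 0 (mod 9).
    Reduce coefficients mod 9: 5·t ≡ 0 (mod 9).
    The inverse of 5 mod 9 is 2 (since 5·2 = 10 = 1·9 + 1), so t ≡ 2·0 = 0 ≡ 0 (mod 9).
    Then x = 1 + 14·0 = 1, valid modulo lcm(14, 9) = 126: x ≡ 1 (mod 126).
  Combine with x ≡ 7 (mod 15): gcd(126, 15) = 3; 7 - 1 = 6, which IS divisible by 3, so compatible.
    Write x = 1 + 126·t and substitute into x ≡ 7 (mod 15): 126·t ≡ 7 − 1 = 6 (mod 15).
    Divide the congruence (and modulus) by g = 3: 42·t ≡ 2 (mod 5).
    Reduce coefficients mod 5: 2·t ≡ 2 (mod 5).
    The inverse of 2 mod 5 is 3 (since 2·3 = 6 = 1·5 + 1), so t ≡ 3·2 = 6 ≡ 1 (mod 5).
    Then x = 1 + 126·1 = 127, valid modulo lcm(126, 15) = 630: x ≡ 127 (mod 630).
Verify: 127 mod 14 = 1, 127 mod 9 = 1, 127 mod 15 = 7.

x ≡ 127 (mod 630).


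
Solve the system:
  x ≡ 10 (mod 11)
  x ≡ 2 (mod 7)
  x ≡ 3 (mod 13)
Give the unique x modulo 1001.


Moduli 11, 7, 13 are pairwise coprime; by CRT there is a unique solution modulo M = 11 · 7 · 13 = 1001.
Solve pairwise, accumulating the modulus:
  Start with x ≡ 10 (mod 11).
  Combine with x ≡ 2 (mod 7): since gcd(11, 7) = 1, we get a unique residue mod 77.
    Write x = 10 + 11·t and substitute into x ≡ 2 (mod 7): 11·t ≡ 2 − 10 = -8 (mod 7).
    Reduce coefficients mod 7: 4·t ≡ 6 (mod 7).
    The inverse of 4 mod 7 is 2 (since 4·2 = 8 = 1·7 + 1), so t ≡ 2·6 = 12 ≡ 5 (mod 7).
    Then x = 10 + 11·5 = 65, valid modulo lcm(11, 7) = 77: x ≡ 65 (mod 77).
  Combine with x ≡ 3 (mod 13): since gcd(77, 13) = 1, we get a unique residue mod 1001.
    Write x = 65 + 77·t and substitute into x ≡ 3 (mod 13): 77·t ≡ 3 − 65 = -62 (mod 13).
    Reduce coefficients mod 13: 12·t ≡ 3 (mod 13).
    The inverse of 12 mod 13 is 12 (since 12·12 = 144 = 11·13 + 1), so t ≡ 12·3 = 36 ≡ 10 (mod 13).
    Then x = 65 + 77·10 = 835, valid modulo lcm(77, 13) = 1001: x ≡ 835 (mod 1001).
Verify: 835 mod 11 = 10 ✓, 835 mod 7 = 2 ✓, 835 mod 13 = 3 ✓.

x ≡ 835 (mod 1001).


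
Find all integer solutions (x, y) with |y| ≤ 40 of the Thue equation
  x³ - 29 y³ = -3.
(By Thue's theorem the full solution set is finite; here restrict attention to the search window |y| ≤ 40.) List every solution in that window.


The equation is x³ - 29y³ = -3. For fixed y, x³ = 29·y³ − 3, so a solution requires the RHS to be a perfect cube.
Strategy: iterate y from -40 to 40, compute RHS = 29·y³ − 3, and check whether it is a (positive or negative) perfect cube.
Check small values of y:
  y = 0: RHS = -3 is not a perfect cube.
  y = 1: RHS = 26 is not a perfect cube.
  y = -1: RHS = -32 is not a perfect cube.
  y = 2: RHS = 229 is not a perfect cube.
  y = -2: RHS = -235 is not a perfect cube.
  y = 3: RHS = 780 is not a perfect cube.
  y = -3: RHS = -786 is not a perfect cube.
Continuing the search up to |y| = 40 finds no solutions either.
No (x, y) in the scanned range satisfies the equation.

No integer solutions with |y| ≤ 40.


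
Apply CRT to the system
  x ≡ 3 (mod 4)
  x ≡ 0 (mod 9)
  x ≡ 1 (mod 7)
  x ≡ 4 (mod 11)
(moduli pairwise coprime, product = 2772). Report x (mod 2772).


Product of moduli M = 4 · 9 · 7 · 11 = 2772.
Merge one congruence at a time:
  Start: x ≡ 3 (mod 4).
  Combine with x ≡ 0 (mod 9); new modulus lcm = 36.
    Write x = 3 + 4·t and substitute into x ≡ 0 (mod 9): 4·t ≡ 0 − 3 = -3 (mod 9).
    Reduce coefficients mod 9: 4·t ≡ 6 (mod 9).
    The inverse of 4 mod 9 is 7 (since 4·7 = 28 = 3·9 + 1), so t ≡ 7·6 = 42 ≡ 6 (mod 9).
    Then x = 3 + 4·6 = 27, valid modulo lcm(4, 9) = 36: x ≡ 27 (mod 36).
  Combine with x ≡ 1 (mod 7); new modulus lcm = 252.
    Write x = 27 + 36·t and substitute into x ≡ 1 (mod 7): 36·t ≡ 1 − 27 = -26 (mod 7).
    Reduce coefficients mod 7: 1·t ≡ 2 (mod 7).
    So t ≡ 2 (mod 7).
    Then x = 27 + 36·2 = 99, valid modulo lcm(36, 7) = 252: x ≡ 99 (mod 252).
  Combine with x ≡ 4 (mod 11); new modulus lcm = 2772.
    Write x = 99 + 252·t and substitute into x ≡ 4 (mod 11): 252·t ≡ 4 − 99 = -95 (mod 11).
    Reduce coefficients mod 11: 10·t ≡ 4 (mod 11).
    The inverse of 10 mod 11 is 10 (since 10·10 = 100 = 9·11 + 1), so t ≡ 10·4 = 40 ≡ 7 (mod 11).
    Then x = 99 + 252·7 = 1863, valid modulo lcm(252, 11) = 2772: x ≡ 1863 (mod 2772).
Verify against each original: 1863 mod 4 = 3, 1863 mod 9 = 0, 1863 mod 7 = 1, 1863 mod 11 = 4.

x ≡ 1863 (mod 2772).


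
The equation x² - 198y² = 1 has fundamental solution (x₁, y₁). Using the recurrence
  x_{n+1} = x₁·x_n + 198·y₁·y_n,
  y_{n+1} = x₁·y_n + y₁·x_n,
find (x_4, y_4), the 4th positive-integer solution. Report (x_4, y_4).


Step 1: Find the fundamental solution (x₁, y₁) of x² - 198y² = 1.
  Expand √198 as a continued fraction. a₀ = ⌊√198⌋ = 14; iterate m_{k+1} = d_k·a_k − m_k, d_{k+1} = (198 − m_{k+1}²)/d_k, a_{k+1} = ⌊(a₀ + m_{k+1})/d_{k+1}⌋ (starting m₀ = 0, d₀ = 1), with convergents p_k = a_k·p_{k-1} + p_{k-2}, q_k = a_k·q_{k-1} + q_{k-2} (p₋₁ = 1, q₋₁ = 0):
  k = 0: a₀ = 14; p₀/q₀ = 14/1; p₀² − 198·q₀² = 196 − 198 = -2.
  k = 1: m = 14, d = 2, a = ⌊(14 + 14)/2⌋ = 14; p/q = (14·14 + 1)/(14·1 + 0) = 197/14; p² − 198·q² = 38809 − 38808 = 1.
  The first convergent with p² − 198·q² = 1 gives the fundamental solution (x₁, y₁) = (197, 14).
Step 2: Apply the recurrence (x_{n+1}, y_{n+1}) = (x₁x_n + 198y₁y_n, x₁y_n + y₁x_n) repeatedly.
  From (x_1, y_1) = (197, 14): x_2 = 197·197 + 198·14·14 = 77617; y_2 = 197·14 + 14·197 = 5516.
  From (x_2, y_2) = (77617, 5516): x_3 = 197·77617 + 198·14·5516 = 30580901; y_3 = 197·5516 + 14·77617 = 2173290.
  From (x_3, y_3) = (30580901, 2173290): x_4 = 197·30580901 + 198·14·2173290 = 12048797377; y_4 = 197·2173290 + 14·30580901 = 856270744.
Step 3: Verify x_4² - 198·y_4² = 145173518232002080129 - 145173518232002080128 = 1 (should be 1). ✓

(x_1, y_1) = (197, 14); (x_4, y_4) = (12048797377, 856270744).


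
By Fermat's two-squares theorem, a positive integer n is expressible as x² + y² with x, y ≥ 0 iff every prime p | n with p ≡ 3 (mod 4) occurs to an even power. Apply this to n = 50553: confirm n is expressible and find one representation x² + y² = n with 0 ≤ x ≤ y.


Step 1: Factor n = 50553 = 3^2 · 41 · 137.
Step 2: Check the mod-4 condition on each prime factor: 3 ≡ 3 (mod 4), exponent 2 (must be even); 41 ≡ 1 (mod 4), exponent 1; 137 ≡ 1 (mod 4), exponent 1.
All primes ≡ 3 (mod 4) appear to even exponent (or don't appear), so by the two-squares theorem n IS expressible as a sum of two squares.
Step 3: Build a representation. Group n = k² · m with k = 3 and m = 41 · 137 = 5617 (a product of primes ≡ 1 (mod 4)); a representation of m scales to one of n via (k·x)² + (k·y)² = k²(x² + y²). Each prime p ≡ 1 (mod 4) is itself a sum of two squares; find a² by testing p − a² for a perfect square:
  41: 41 − 1² = 40, 41 − 2² = 37, 41 − 3² = 32, 41 − 4² = 25 = 5² ⇒ 41 = 4² + 5².
  137: 137 − 1² = 136, 137 − 2² = 133, 137 − 3² = 128, 137 − 4² = 121 = 11² ⇒ 137 = 4² + 11².
  Combine using the Brahmagupta–Fibonacci identity (a² + b²)(c² + d²) = (ac − bd)² + (ad + bc)² = (ac + bd)² + (ad − bc)²:
  41 · 137 = 5617: from (4² + 5²)(4² + 11²), take (4·4 − 5·11, 4·11 + 5·4) = (16 − 55, 44 + 20) = (-39, 64); dropping signs (only squares matter) gives (39, 64); check 39² + 64² = 1521 + 4096 = 5617 ✓.
  Scale by k = 3: (3·39, 3·64) = (117, 192).
Step 4: Order so x ≤ y and verify: 117² + 192² = 13689 + 36864 = 50553 = n. ✓

n = 50553 = 117² + 192² (one valid representation with x ≤ y).


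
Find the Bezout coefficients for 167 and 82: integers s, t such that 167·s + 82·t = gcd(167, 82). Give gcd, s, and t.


Euclidean algorithm on (167, 82) — divide until remainder is 0:
  167 = 2 · 82 + 3
  82 = 27 · 3 + 1
  3 = 3 · 1 + 0
gcd(167, 82) = 1.
Track Bezout coefficients alongside the remainders: start with r₀ = 167 = a·1 + b·0 (s = 1, t = 0) and r₁ = 82 = a·0 + b·1 (s = 0, t = 1); each new remainder r_{k+1} = r_{k-1} − q_k·r_k inherits s_{k+1} = s_{k-1} − q_k·s_k, t_{k+1} = t_{k-1} − q_k·t_k, so r_k = a·s_k + b·t_k at every step:
  q = 2: r = 3, s = 1 − 2·0 = 1, t = 0 − 2·1 = -2  (check: 167·1 + 82·(-2) = 3)
  q = 27: r = 1, s = 0 − 27·1 = -27, t = 1 − 27·(-2) = 55  (check: 167·(-27) + 82·55 = 1)
The row with r = 1 (the gcd) gives the Bezout coefficients s = -27, t = 55.
Result: 167 · (-27) + 82 · (55) = 1.

gcd(167, 82) = 1; s = -27, t = 55 (check: 167·(-27) + 82·55 = 1).


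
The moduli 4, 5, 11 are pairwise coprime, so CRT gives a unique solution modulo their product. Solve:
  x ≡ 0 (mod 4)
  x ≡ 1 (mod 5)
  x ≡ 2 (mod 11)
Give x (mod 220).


Moduli 4, 5, 11 are pairwise coprime; by CRT there is a unique solution modulo M = 4 · 5 · 11 = 220.
Solve pairwise, accumulating the modulus:
  Start with x ≡ 0 (mod 4).
  Combine with x ≡ 1 (mod 5): since gcd(4, 5) = 1, we get a unique residue mod 20.
    Write x = 0 + 4·t and substitute into x ≡ 1 (mod 5): 4·t ≡ 1 − 0 = 1 (mod 5).
    The inverse of 4 mod 5 is 4 (since 4·4 = 16 = 3·5 + 1), so t ≡ 4·1 = 4 ≡ 4 (mod 5).
    Then x = 0 + 4·4 = 16, valid modulo lcm(4, 5) = 20: x ≡ 16 (mod 20).
  Combine with x ≡ 2 (mod 11): since gcd(20, 11) = 1, we get a unique residue mod 220.
    Write x = 16 + 20·t and substitute into x ≡ 2 (mod 11): 20·t ≡ 2 − 16 = -14 (mod 11).
    Reduce coefficients mod 11: 9·t ≡ 8 (mod 11).
    The inverse of 9 mod 11 is 5 (since 9·5 = 45 = 4·11 + 1), so t ≡ 5·8 = 40 ≡ 7 (mod 11).
    Then x = 16 + 20·7 = 156, valid modulo lcm(20, 11) = 220: x ≡ 156 (mod 220).
Verify: 156 mod 4 = 0 ✓, 156 mod 5 = 1 ✓, 156 mod 11 = 2 ✓.

x ≡ 156 (mod 220).


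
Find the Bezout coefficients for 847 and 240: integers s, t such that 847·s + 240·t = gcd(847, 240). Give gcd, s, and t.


Euclidean algorithm on (847, 240) — divide until remainder is 0:
  847 = 3 · 240 + 127
  240 = 1 · 127 + 113
  127 = 1 · 113 + 14
  113 = 8 · 14 + 1
  14 = 14 · 1 + 0
gcd(847, 240) = 1.
Track Bezout coefficients alongside the remainders: start with r₀ = 847 = a·1 + b·0 (s = 1, t = 0) and r₁ = 240 = a·0 + b·1 (s = 0, t = 1); each new remainder r_{k+1} = r_{k-1} − q_k·r_k inherits s_{k+1} = s_{k-1} − q_k·s_k, t_{k+1} = t_{k-1} − q_k·t_k, so r_k = a·s_k + b·t_k at every step:
  q = 3: r = 127, s = 1 − 3·0 = 1, t = 0 − 3·1 = -3  (check: 847·1 + 240·(-3) = 127)
  q = 1: r = 113, s = 0 − 1·1 = -1, t = 1 − 1·(-3) = 4  (check: 847·(-1) + 240·4 = 113)
  q = 1: r = 14, s = 1 − 1·(-1) = 2, t = -3 − 1·4 = -7  (check: 847·2 + 240·(-7) = 14)
  q = 8: r = 1, s = -1 − 8·2 = -17, t = 4 − 8·(-7) = 60  (check: 847·(-17) + 240·60 = 1)
The row with r = 1 (the gcd) gives the Bezout coefficients s = -17, t = 60.
Result: 847 · (-17) + 240 · (60) = 1.

gcd(847, 240) = 1; s = -17, t = 60 (check: 847·(-17) + 240·60 = 1).


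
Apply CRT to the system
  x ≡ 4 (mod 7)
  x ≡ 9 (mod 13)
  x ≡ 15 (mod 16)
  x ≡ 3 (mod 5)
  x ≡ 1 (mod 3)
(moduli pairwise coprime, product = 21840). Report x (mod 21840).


Product of moduli M = 7 · 13 · 16 · 5 · 3 = 21840.
Merge one congruence at a time:
  Start: x ≡ 4 (mod 7).
  Combine with x ≡ 9 (mod 13); new modulus lcm = 91.
    Write x = 4 + 7·t and substitute into x ≡ 9 (mod 13): 7·t ≡ 9 − 4 = 5 (mod 13).
    The inverse of 7 mod 13 is 2 (since 7·2 = 14 = 1·13 + 1), so t ≡ 2·5 = 10 ≡ 10 (mod 13).
    Then x = 4 + 7·10 = 74, valid modulo lcm(7, 13) = 91: x ≡ 74 (mod 91).
  Combine with x ≡ 15 (mod 16); new modulus lcm = 1456.
    Write x = 74 + 91·t and substitute into x ≡ 15 (mod 16): 91·t ≡ 15 − 74 = -59 (mod 16).
    Reduce coefficients mod 16: 11·t ≡ 5 (mod 16).
    The inverse of 11 mod 16 is 3 (since 11·3 = 33 = 2·16 + 1), so t ≡ 3·5 = 15 ≡ 15 (mod 16).
    Then x = 74 + 91·15 = 1439, valid modulo lcm(91, 16) = 1456: x ≡ 1439 (mod 1456).
  Combine with x ≡ 3 (mod 5); new modulus lcm = 7280.
    Write x = 1439 + 1456·t and substitute into x ≡ 3 (mod 5): 1456·t ≡ 3 − 1439 = -1436 (mod 5).
    Reduce coefficients mod 5: 1·t ≡ 4 (mod 5).
    So t ≡ 4 (mod 5).
    Then x = 1439 + 1456·4 = 7263, valid modulo lcm(1456, 5) = 7280: x ≡ 7263 (mod 7280).
  Combine with x ≡ 1 (mod 3); new modulus lcm = 21840.
    Write x = 7263 + 7280·t and substitute into x ≡ 1 (mod 3): 7280·t ≡ 1 − 7263 = -7262 (mod 3).
    Reduce coefficients mod 3: 2·t ≡ 1 (mod 3).
    The inverse of 2 mod 3 is 2 (since 2·2 = 4 = 1·3 + 1), so t ≡ 2·1 = 2 ≡ 2 (mod 3).
    Then x = 7263 + 7280·2 = 21823, valid modulo lcm(7280, 3) = 21840: x ≡ 21823 (mod 21840).
Verify against each original: 21823 mod 7 = 4, 21823 mod 13 = 9, 21823 mod 16 = 15, 21823 mod 5 = 3, 21823 mod 3 = 1.

x ≡ 21823 (mod 21840).


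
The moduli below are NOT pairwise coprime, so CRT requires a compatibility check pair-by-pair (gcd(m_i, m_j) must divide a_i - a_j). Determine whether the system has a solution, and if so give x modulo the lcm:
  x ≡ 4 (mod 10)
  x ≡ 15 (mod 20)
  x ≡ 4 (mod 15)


Moduli 10, 20, 15 are not pairwise coprime, so CRT works modulo lcm(m_i) when all pairwise compatibility conditions hold.
Pairwise compatibility: gcd(m_i, m_j) must divide a_i - a_j for every pair.
Merge one congruence at a time:
  Start: x ≡ 4 (mod 10).
  Combine with x ≡ 15 (mod 20): gcd(10, 20) = 10, and 15 - 4 = 11 is NOT divisible by 10.
    ⇒ system is inconsistent (no integer solution).

No solution (the system is inconsistent).


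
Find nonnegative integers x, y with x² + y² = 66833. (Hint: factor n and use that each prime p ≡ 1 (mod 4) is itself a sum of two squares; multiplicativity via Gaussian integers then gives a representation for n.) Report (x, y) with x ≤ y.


Step 1: Factor n = 66833 = 13 · 53 · 97.
Step 2: Check the mod-4 condition on each prime factor: 13 ≡ 1 (mod 4), exponent 1; 53 ≡ 1 (mod 4), exponent 1; 97 ≡ 1 (mod 4), exponent 1.
All primes ≡ 3 (mod 4) appear to even exponent (or don't appear), so by the two-squares theorem n IS expressible as a sum of two squares.
Step 3: Build a representation. Here n = 13 · 53 · 97 is a product of primes ≡ 1 (mod 4). Each prime p ≡ 1 (mod 4) is itself a sum of two squares; find a² by testing p − a² for a perfect square:
  13: 13 − 1² = 12, 13 − 2² = 9 = 3² ⇒ 13 = 2² + 3².
  53: 53 − 1² = 52, 53 − 2² = 49 = 7² ⇒ 53 = 2² + 7².
  97: 97 − 1² = 96, 97 − 2² = 93, 97 − 3² = 88, 97 − 4² = 81 = 9² ⇒ 97 = 4² + 9².
  Combine using the Brahmagupta–Fibonacci identity (a² + b²)(c² + d²) = (ac − bd)² + (ad + bc)² = (ac + bd)² + (ad − bc)²:
  13 · 53 = 689: from (2² + 3²)(2² + 7²), take (2·2 − 3·7, 2·7 + 3·2) = (4 − 21, 14 + 6) = (-17, 20); dropping signs (only squares matter) gives (17, 20); check 17² + 20² = 289 + 400 = 689 ✓.
  689 · 97 = 66833: from (17² + 20²)(4² + 9²), take (17·4 − 20·9, 17·9 + 20·4) = (68 − 180, 153 + 80) = (-112, 233); dropping signs (only squares matter) gives (112, 233); check 112² + 233² = 12544 + 54289 = 66833 ✓.
Step 4: Order so x ≤ y and verify: 112² + 233² = 12544 + 54289 = 66833 = n. ✓

n = 66833 = 112² + 233² (one valid representation with x ≤ y).


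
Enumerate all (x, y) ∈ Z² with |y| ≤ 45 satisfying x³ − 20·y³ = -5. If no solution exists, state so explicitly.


The equation is x³ - 20y³ = -5. For fixed y, x³ = 20·y³ − 5, so a solution requires the RHS to be a perfect cube.
Strategy: iterate y from -45 to 45, compute RHS = 20·y³ − 5, and check whether it is a (positive or negative) perfect cube.
Check small values of y:
  y = 0: RHS = -5 is not a perfect cube.
  y = 1: RHS = 15 is not a perfect cube.
  y = -1: RHS = -25 is not a perfect cube.
  y = 2: RHS = 155 is not a perfect cube.
  y = -2: RHS = -165 is not a perfect cube.
  y = 3: RHS = 535 is not a perfect cube.
  y = -3: RHS = -545 is not a perfect cube.
Continuing the search up to |y| = 45 finds no solutions either.
No (x, y) in the scanned range satisfies the equation.

No integer solutions with |y| ≤ 45.


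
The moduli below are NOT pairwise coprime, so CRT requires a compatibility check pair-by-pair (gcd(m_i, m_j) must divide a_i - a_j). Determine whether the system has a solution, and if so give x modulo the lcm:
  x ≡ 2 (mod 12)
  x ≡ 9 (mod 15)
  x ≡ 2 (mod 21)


Moduli 12, 15, 21 are not pairwise coprime, so CRT works modulo lcm(m_i) when all pairwise compatibility conditions hold.
Pairwise compatibility: gcd(m_i, m_j) must divide a_i - a_j for every pair.
Merge one congruence at a time:
  Start: x ≡ 2 (mod 12).
  Combine with x ≡ 9 (mod 15): gcd(12, 15) = 3, and 9 - 2 = 7 is NOT divisible by 3.
    ⇒ system is inconsistent (no integer solution).

No solution (the system is inconsistent).


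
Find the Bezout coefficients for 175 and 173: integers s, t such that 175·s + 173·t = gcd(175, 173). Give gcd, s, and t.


Euclidean algorithm on (175, 173) — divide until remainder is 0:
  175 = 1 · 173 + 2
  173 = 86 · 2 + 1
  2 = 2 · 1 + 0
gcd(175, 173) = 1.
Track Bezout coefficients alongside the remainders: start with r₀ = 175 = a·1 + b·0 (s = 1, t = 0) and r₁ = 173 = a·0 + b·1 (s = 0, t = 1); each new remainder r_{k+1} = r_{k-1} − q_k·r_k inherits s_{k+1} = s_{k-1} − q_k·s_k, t_{k+1} = t_{k-1} − q_k·t_k, so r_k = a·s_k + b·t_k at every step:
  q = 1: r = 2, s = 1 − 1·0 = 1, t = 0 − 1·1 = -1  (check: 175·1 + 173·(-1) = 2)
  q = 86: r = 1, s = 0 − 86·1 = -86, t = 1 − 86·(-1) = 87  (check: 175·(-86) + 173·87 = 1)
The row with r = 1 (the gcd) gives the Bezout coefficients s = -86, t = 87.
Result: 175 · (-86) + 173 · (87) = 1.

gcd(175, 173) = 1; s = -86, t = 87 (check: 175·(-86) + 173·87 = 1).


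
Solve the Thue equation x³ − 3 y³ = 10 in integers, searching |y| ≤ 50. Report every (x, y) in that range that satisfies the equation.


The equation is x³ - 3y³ = 10. For fixed y, x³ = 3·y³ + 10, so a solution requires the RHS to be a perfect cube.
Strategy: iterate y from -50 to 50, compute RHS = 3·y³ + 10, and check whether it is a (positive or negative) perfect cube.
Check small values of y:
  y = 0: RHS = 10 is not a perfect cube.
  y = 1: RHS = 13 is not a perfect cube.
  y = -1: RHS = 7 is not a perfect cube.
  y = 2: RHS = 34 is not a perfect cube.
  y = -2: RHS = -14 is not a perfect cube.
  y = 3: RHS = 91 is not a perfect cube.
  y = -3: RHS = -71 is not a perfect cube.
Continuing, at y = 9: RHS = 2197 = (13)³ ⇒ x = 13 works.
Searching the remaining y in |y| ≤ 50 finds no further solutions.
Collected solutions: (13, 9).

Solutions (with |y| ≤ 50): (13, 9).


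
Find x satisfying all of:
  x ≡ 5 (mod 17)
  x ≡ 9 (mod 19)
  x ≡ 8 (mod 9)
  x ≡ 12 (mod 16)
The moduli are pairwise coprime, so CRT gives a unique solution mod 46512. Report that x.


Product of moduli M = 17 · 19 · 9 · 16 = 46512.
Merge one congruence at a time:
  Start: x ≡ 5 (mod 17).
  Combine with x ≡ 9 (mod 19); new modulus lcm = 323.
    Write x = 5 + 17·t and substitute into x ≡ 9 (mod 19): 17·t ≡ 9 − 5 = 4 (mod 19).
    The inverse of 17 mod 19 is 9 (since 17·9 = 153 = 8·19 + 1), so t ≡ 9·4 = 36 ≡ 17 (mod 19).
    Then x = 5 + 17·17 = 294, valid modulo lcm(17, 19) = 323: x ≡ 294 (mod 323).
  Combine with x ≡ 8 (mod 9); new modulus lcm = 2907.
    Write x = 294 + 323·t and substitute into x ≡ 8 (mod 9): 323·t ≡ 8 − 294 = -286 (mod 9).
    Reduce coefficients mod 9: 8·t ≡ 2 (mod 9).
    The inverse of 8 mod 9 is 8 (since 8·8 = 64 = 7·9 + 1), so t ≡ 8·2 = 16 ≡ 7 (mod 9).
    Then x = 294 + 323·7 = 2555, valid modulo lcm(323, 9) = 2907: x ≡ 2555 (mod 2907).
  Combine with x ≡ 12 (mod 16); new modulus lcm = 46512.
    Write x = 2555 + 2907·t and substitute into x ≡ 12 (mod 16): 2907·t ≡ 12 − 2555 = -2543 (mod 16).
    Reduce coefficients mod 16: 11·t ≡ 1 (mod 16).
    The inverse of 11 mod 16 is 3 (since 11·3 = 33 = 2·16 + 1), so t ≡ 3·1 = 3 ≡ 3 (mod 16).
    Then x = 2555 + 2907·3 = 11276, valid modulo lcm(2907, 16) = 46512: x ≡ 11276 (mod 46512).
Verify against each original: 11276 mod 17 = 5, 11276 mod 19 = 9, 11276 mod 9 = 8, 11276 mod 16 = 12.

x ≡ 11276 (mod 46512).


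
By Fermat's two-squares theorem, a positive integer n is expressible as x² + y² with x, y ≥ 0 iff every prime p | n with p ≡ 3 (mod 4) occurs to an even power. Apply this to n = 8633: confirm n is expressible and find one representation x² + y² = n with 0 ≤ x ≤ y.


Step 1: Factor n = 8633 = 89 · 97.
Step 2: Check the mod-4 condition on each prime factor: 89 ≡ 1 (mod 4), exponent 1; 97 ≡ 1 (mod 4), exponent 1.
All primes ≡ 3 (mod 4) appear to even exponent (or don't appear), so by the two-squares theorem n IS expressible as a sum of two squares.
Step 3: Build a representation. Here n = 89 · 97 is a product of primes ≡ 1 (mod 4). Each prime p ≡ 1 (mod 4) is itself a sum of two squares; find a² by testing p − a² for a perfect square:
  89: 89 − 1² = 88, 89 − 2² = 85, 89 − 3² = 80, 89 − 4² = 73, 89 − 5² = 64 = 8² ⇒ 89 = 5² + 8².
  97: 97 − 1² = 96, 97 − 2² = 93, 97 − 3² = 88, 97 − 4² = 81 = 9² ⇒ 97 = 4² + 9².
  Combine using the Brahmagupta–Fibonacci identity (a² + b²)(c² + d²) = (ac − bd)² + (ad + bc)² = (ac + bd)² + (ad − bc)²:
  89 · 97 = 8633: from (5² + 8²)(4² + 9²), take (5·4 − 8·9, 5·9 + 8·4) = (20 − 72, 45 + 32) = (-52, 77); dropping signs (only squares matter) gives (52, 77); check 52² + 77² = 2704 + 5929 = 8633 ✓.
Step 4: Order so x ≤ y and verify: 52² + 77² = 2704 + 5929 = 8633 = n. ✓

n = 8633 = 52² + 77² (one valid representation with x ≤ y).


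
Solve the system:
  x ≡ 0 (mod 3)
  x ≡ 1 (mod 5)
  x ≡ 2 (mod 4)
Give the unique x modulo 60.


Moduli 3, 5, 4 are pairwise coprime; by CRT there is a unique solution modulo M = 3 · 5 · 4 = 60.
Solve pairwise, accumulating the modulus:
  Start with x ≡ 0 (mod 3).
  Combine with x ≡ 1 (mod 5): since gcd(3, 5) = 1, we get a unique residue mod 15.
    Write x = 0 + 3·t and substitute into x ≡ 1 (mod 5): 3·t ≡ 1 − 0 = 1 (mod 5).
    The inverse of 3 mod 5 is 2 (since 3·2 = 6 = 1·5 + 1), so t ≡ 2·1 = 2 ≡ 2 (mod 5).
    Then x = 0 + 3·2 = 6, valid modulo lcm(3, 5) = 15: x ≡ 6 (mod 15).
  Combine with x ≡ 2 (mod 4): since gcd(15, 4) = 1, we get a unique residue mod 60.
    Write x = 6 + 15·t and substitute into x ≡ 2 (mod 4): 15·t ≡ 2 − 6 = -4 (mod 4).
    Reduce coefficients mod 4: 3·t ≡ 0 (mod 4).
    The inverse of 3 mod 4 is 3 (since 3·3 = 9 = 2·4 + 1), so t ≡ 3·0 = 0 ≡ 0 (mod 4).
    Then x = 6 + 15·0 = 6, valid modulo lcm(15, 4) = 60: x ≡ 6 (mod 60).
Verify: 6 mod 3 = 0 ✓, 6 mod 5 = 1 ✓, 6 mod 4 = 2 ✓.

x ≡ 6 (mod 60).


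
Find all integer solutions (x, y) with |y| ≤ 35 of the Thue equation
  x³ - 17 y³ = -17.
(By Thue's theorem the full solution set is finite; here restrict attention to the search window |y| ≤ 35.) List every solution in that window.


The equation is x³ - 17y³ = -17. For fixed y, x³ = 17·y³ − 17, so a solution requires the RHS to be a perfect cube.
Strategy: iterate y from -35 to 35, compute RHS = 17·y³ − 17, and check whether it is a (positive or negative) perfect cube.
Check small values of y:
  y = 0: RHS = -17 is not a perfect cube.
  y = 1: RHS = 0 = (0)³ ⇒ x = 0 works.
  y = -1: RHS = -34 is not a perfect cube.
  y = 2: RHS = 119 is not a perfect cube.
  y = -2: RHS = -153 is not a perfect cube.
  y = 3: RHS = 442 is not a perfect cube.
  y = -3: RHS = -476 is not a perfect cube.
Continuing the search up to |y| = 35 finds no further solutions beyond those listed.
Collected solutions: (0, 1).

Solutions (with |y| ≤ 35): (0, 1).


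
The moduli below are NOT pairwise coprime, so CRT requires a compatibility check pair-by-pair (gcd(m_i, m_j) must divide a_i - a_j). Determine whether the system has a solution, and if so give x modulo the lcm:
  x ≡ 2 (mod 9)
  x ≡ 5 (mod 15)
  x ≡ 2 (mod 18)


Moduli 9, 15, 18 are not pairwise coprime, so CRT works modulo lcm(m_i) when all pairwise compatibility conditions hold.
Pairwise compatibility: gcd(m_i, m_j) must divide a_i - a_j for every pair.
Merge one congruence at a time:
  Start: x ≡ 2 (mod 9).
  Combine with x ≡ 5 (mod 15): gcd(9, 15) = 3; 5 - 2 = 3, which IS divisible by 3, so compatible.
    Write x = 2 + 9·t and substitute into x ≡ 5 (mod 15): 9·t ≡ 5 − 2 = 3 (mod 15).
    Divide the congruence (and modulus) by g = 3: 3·t ≡ 1 (mod 5).
    The inverse of 3 mod 5 is 2 (since 3·2 = 6 = 1·5 + 1), so t ≡ 2·1 = 2 ≡ 2 (mod 5).
    Then x = 2 + 9·2 = 20, valid modulo lcm(9, 15) = 45: x ≡ 20 (mod 45).
  Combine with x ≡ 2 (mod 18): gcd(45, 18) = 9; 2 - 20 = -18, which IS divisible by 9, so compatible.
    Write x = 20 + 45·t and substitute into x ≡ 2 (mod 18): 45·t ≡ 2 − 20 = -18 (mod 18).
    Divide the congruence (and modulus) by g = 9: 5·t ≡ -2 (mod 2).
    Reduce coefficients mod 2: 1·t ≡ 0 (mod 2).
    So t ≡ 0 (mod 2).
    Then x = 20 + 45·0 = 20, valid modulo lcm(45, 18) = 90: x ≡ 20 (mod 90).
Verify: 20 mod 9 = 2, 20 mod 15 = 5, 20 mod 18 = 2.

x ≡ 20 (mod 90).


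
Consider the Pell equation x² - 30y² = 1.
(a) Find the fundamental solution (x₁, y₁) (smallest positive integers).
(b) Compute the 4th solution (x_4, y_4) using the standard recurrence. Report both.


Step 1: Find the fundamental solution (x₁, y₁) of x² - 30y² = 1.
  Expand √30 as a continued fraction. a₀ = ⌊√30⌋ = 5; iterate m_{k+1} = d_k·a_k − m_k, d_{k+1} = (30 − m_{k+1}²)/d_k, a_{k+1} = ⌊(a₀ + m_{k+1})/d_{k+1}⌋ (starting m₀ = 0, d₀ = 1), with convergents p_k = a_k·p_{k-1} + p_{k-2}, q_k = a_k·q_{k-1} + q_{k-2} (p₋₁ = 1, q₋₁ = 0):
  k = 0: a₀ = 5; p₀/q₀ = 5/1; p₀² − 30·q₀² = 25 − 30 = -5.
  k = 1: m = 5, d = 5, a = ⌊(5 + 5)/5⌋ = 2; p/q = (2·5 + 1)/(2·1 + 0) = 11/2; p² − 30·q² = 121 − 120 = 1.
  The first convergent with p² − 30·q² = 1 gives the fundamental solution (x₁, y₁) = (11, 2).
Step 2: Apply the recurrence (x_{n+1}, y_{n+1}) = (x₁x_n + 30y₁y_n, x₁y_n + y₁x_n) repeatedly.
  From (x_1, y_1) = (11, 2): x_2 = 11·11 + 30·2·2 = 241; y_2 = 11·2 + 2·11 = 44.
  From (x_2, y_2) = (241, 44): x_3 = 11·241 + 30·2·44 = 5291; y_3 = 11·44 + 2·241 = 966.
  From (x_3, y_3) = (5291, 966): x_4 = 11·5291 + 30·2·966 = 116161; y_4 = 11·966 + 2·5291 = 21208.
Step 3: Verify x_4² - 30·y_4² = 13493377921 - 13493377920 = 1 (should be 1). ✓

(x_1, y_1) = (11, 2); (x_4, y_4) = (116161, 21208).


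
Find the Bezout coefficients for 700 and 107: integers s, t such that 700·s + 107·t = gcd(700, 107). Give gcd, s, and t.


Euclidean algorithm on (700, 107) — divide until remainder is 0:
  700 = 6 · 107 + 58
  107 = 1 · 58 + 49
  58 = 1 · 49 + 9
  49 = 5 · 9 + 4
  9 = 2 · 4 + 1
  4 = 4 · 1 + 0
gcd(700, 107) = 1.
Track Bezout coefficients alongside the remainders: start with r₀ = 700 = a·1 + b·0 (s = 1, t = 0) and r₁ = 107 = a·0 + b·1 (s = 0, t = 1); each new remainder r_{k+1} = r_{k-1} − q_k·r_k inherits s_{k+1} = s_{k-1} − q_k·s_k, t_{k+1} = t_{k-1} − q_k·t_k, so r_k = a·s_k + b·t_k at every step:
  q = 6: r = 58, s = 1 − 6·0 = 1, t = 0 − 6·1 = -6  (check: 700·1 + 107·(-6) = 58)
  q = 1: r = 49, s = 0 − 1·1 = -1, t = 1 − 1·(-6) = 7  (check: 700·(-1) + 107·7 = 49)
  q = 1: r = 9, s = 1 − 1·(-1) = 2, t = -6 − 1·7 = -13  (check: 700·2 + 107·(-13) = 9)
  q = 5: r = 4, s = -1 − 5·2 = -11, t = 7 − 5·(-13) = 72  (check: 700·(-11) + 107·72 = 4)
  q = 2: r = 1, s = 2 − 2·(-11) = 24, t = -13 − 2·72 = -157  (check: 700·24 + 107·(-157) = 1)
The row with r = 1 (the gcd) gives the Bezout coefficients s = 24, t = -157.
Result: 700 · (24) + 107 · (-157) = 1.

gcd(700, 107) = 1; s = 24, t = -157 (check: 700·24 + 107·(-157) = 1).


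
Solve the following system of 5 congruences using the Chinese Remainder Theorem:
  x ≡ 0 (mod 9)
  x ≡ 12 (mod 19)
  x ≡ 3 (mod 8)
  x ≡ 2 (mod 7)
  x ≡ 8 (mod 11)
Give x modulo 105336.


Product of moduli M = 9 · 19 · 8 · 7 · 11 = 105336.
Merge one congruence at a time:
  Start: x ≡ 0 (mod 9).
  Combine with x ≡ 12 (mod 19); new modulus lcm = 171.
    Write x = 0 + 9·t and substitute into x ≡ 12 (mod 19): 9·t ≡ 12 − 0 = 12 (mod 19).
    The inverse of 9 mod 19 is 17 (since 9·17 = 153 = 8·19 + 1), so t ≡ 17·12 = 204 ≡ 14 (mod 19).
    Then x = 0 + 9·14 = 126, valid modulo lcm(9, 19) = 171: x ≡ 126 (mod 171).
  Combine with x ≡ 3 (mod 8); new modulus lcm = 1368.
    Write x = 126 + 171·t and substitute into x ≡ 3 (mod 8): 171·t ≡ 3 − 126 = -123 (mod 8).
    Reduce coefficients mod 8: 3·t ≡ 5 (mod 8).
    The inverse of 3 mod 8 is 3 (since 3·3 = 9 = 1·8 + 1), so t ≡ 3·5 = 15 ≡ 7 (mod 8).
    Then x = 126 + 171·7 = 1323, valid modulo lcm(171, 8) = 1368: x ≡ 1323 (mod 1368).
  Combine with x ≡ 2 (mod 7); new modulus lcm = 9576.
    Write x = 1323 + 1368·t and substitute into x ≡ 2 (mod 7): 1368·t ≡ 2 − 1323 = -1321 (mod 7).
    Reduce coefficients mod 7: 3·t ≡ 2 (mod 7).
    The inverse of 3 mod 7 is 5 (since 3·5 = 15 = 2·7 + 1), so t ≡ 5·2 = 10 ≡ 3 (mod 7).
    Then x = 1323 + 1368·3 = 5427, valid modulo lcm(1368, 7) = 9576: x ≡ 5427 (mod 9576).
  Combine with x ≡ 8 (mod 11); new modulus lcm = 105336.
    Write x = 5427 + 9576·t and substitute into x ≡ 8 (mod 11): 9576·t ≡ 8 − 5427 = -5419 (mod 11).
    Reduce coefficients mod 11: 6·t ≡ 4 (mod 11).
    The inverse of 6 mod 11 is 2 (since 6·2 = 12 = 1·11 + 1), so t ≡ 2·4 = 8 ≡ 8 (mod 11).
    Then x = 5427 + 9576·8 = 82035, valid modulo lcm(9576, 11) = 105336: x ≡ 82035 (mod 105336).
Verify against each original: 82035 mod 9 = 0, 82035 mod 19 = 12, 82035 mod 8 = 3, 82035 mod 7 = 2, 82035 mod 11 = 8.

x ≡ 82035 (mod 105336).


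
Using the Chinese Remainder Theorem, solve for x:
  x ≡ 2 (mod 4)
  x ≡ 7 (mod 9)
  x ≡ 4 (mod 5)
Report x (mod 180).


Moduli 4, 9, 5 are pairwise coprime; by CRT there is a unique solution modulo M = 4 · 9 · 5 = 180.
Solve pairwise, accumulating the modulus:
  Start with x ≡ 2 (mod 4).
  Combine with x ≡ 7 (mod 9): since gcd(4, 9) = 1, we get a unique residue mod 36.
    Write x = 2 + 4·t and substitute into x ≡ 7 (mod 9): 4·t ≡ 7 − 2 = 5 (mod 9).
    The inverse of 4 mod 9 is 7 (since 4·7 = 28 = 3·9 + 1), so t ≡ 7·5 = 35 ≡ 8 (mod 9).
    Then x = 2 + 4·8 = 34, valid modulo lcm(4, 9) = 36: x ≡ 34 (mod 36).
  Combine with x ≡ 4 (mod 5): since gcd(36, 5) = 1, we get a unique residue mod 180.
    Write x = 34 + 36·t and substitute into x ≡ 4 (mod 5): 36·t ≡ 4 − 34 = -30 (mod 5).
    Reduce coefficients mod 5: 1·t ≡ 0 (mod 5).
    So t ≡ 0 (mod 5).
    Then x = 34 + 36·0 = 34, valid modulo lcm(36, 5) = 180: x ≡ 34 (mod 180).
Verify: 34 mod 4 = 2 ✓, 34 mod 9 = 7 ✓, 34 mod 5 = 4 ✓.

x ≡ 34 (mod 180).
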